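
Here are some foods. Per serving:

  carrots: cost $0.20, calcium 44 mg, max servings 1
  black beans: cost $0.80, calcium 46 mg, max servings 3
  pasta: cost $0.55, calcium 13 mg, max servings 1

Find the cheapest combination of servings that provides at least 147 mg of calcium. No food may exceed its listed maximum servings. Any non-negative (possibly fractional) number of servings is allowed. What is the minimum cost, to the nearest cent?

$1.99

Cost per mg of calcium: carrots $0.0045, black beans $0.0174, pasta $0.0423.
Take 1 serving of carrots: +44.0 mg calcium for $0.20 (total $0.20, still need 103.0 mg).
Take 2.239 servings of black beans: +103.0 mg calcium for $1.79 (total $1.99, still need 0.0 mg).
Greedy by cheapest-per-mg is optimal for a single linear constraint, so the minimum cost is $1.99.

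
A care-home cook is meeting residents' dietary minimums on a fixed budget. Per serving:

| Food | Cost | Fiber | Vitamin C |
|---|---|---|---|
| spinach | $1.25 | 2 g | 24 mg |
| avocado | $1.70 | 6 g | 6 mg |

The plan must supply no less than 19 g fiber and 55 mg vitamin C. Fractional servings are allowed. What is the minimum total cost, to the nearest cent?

$6.50

spinach only: max(19/2, 55/24) = 9.5 servings → $11.88.
avocado only: max(19/6, 55/6) = 9.167 servings → $15.58.
spinach + avocado with both tight: 1.636 servings and 2.621 servings → $6.50.
Cheapest feasible corner: $6.50.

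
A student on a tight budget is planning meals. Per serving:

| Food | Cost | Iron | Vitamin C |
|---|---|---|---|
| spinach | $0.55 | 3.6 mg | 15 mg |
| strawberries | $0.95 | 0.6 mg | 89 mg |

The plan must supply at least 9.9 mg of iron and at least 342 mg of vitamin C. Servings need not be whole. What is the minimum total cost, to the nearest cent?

Two binding constraints pin down two serving amounts, so the optimal mix uses at most two foods. The candidates are each food alone (scaled to the tighter of iron/vitamin C) and each pair with both constraints tight.
spinach only: max(9.9/3.6, 342/15) = 22.8 servings → $12.54.
strawberries only: max(9.9/0.6, 342/89) = 16.5 servings → $15.68.
spinach + strawberries with both tight: 2.171 servings and 3.477 servings → $4.50.
The minimum over all feasible corners is $4.50.

$4.50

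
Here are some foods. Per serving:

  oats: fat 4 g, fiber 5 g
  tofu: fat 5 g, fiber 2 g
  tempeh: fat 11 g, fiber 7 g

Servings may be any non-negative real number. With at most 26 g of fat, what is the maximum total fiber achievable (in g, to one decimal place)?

32.5 g

Fiber per g fat: oats 1.25, tempeh 0.6364, tofu 0.4.
With no serving limits, spend the whole fat allowance on oats: 26 g / 4 g × 5 g = 32.5 g.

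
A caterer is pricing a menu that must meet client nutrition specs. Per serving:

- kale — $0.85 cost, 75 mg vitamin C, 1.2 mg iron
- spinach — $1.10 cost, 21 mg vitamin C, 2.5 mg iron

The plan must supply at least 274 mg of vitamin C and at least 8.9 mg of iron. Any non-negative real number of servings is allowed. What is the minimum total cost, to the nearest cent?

$4.90

This is a tiny linear program; its minimum lies at a vertex of the feasible set. List the vertices and price them.
kale only: max(274/75, 8.9/1.2) = 7.417 servings → $6.30.
spinach only: max(274/21, 8.9/2.5) = 13.05 servings → $14.35.
kale + spinach with both tight: 3.069 servings and 2.087 servings → $4.90.
The minimum over all feasible corners is $4.90.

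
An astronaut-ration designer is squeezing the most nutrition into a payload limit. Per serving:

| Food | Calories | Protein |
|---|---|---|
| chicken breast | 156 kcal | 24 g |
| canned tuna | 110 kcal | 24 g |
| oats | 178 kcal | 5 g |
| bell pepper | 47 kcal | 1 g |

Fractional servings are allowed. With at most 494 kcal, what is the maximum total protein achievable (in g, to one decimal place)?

Protein per kcal: canned tuna 0.2182, chicken breast 0.1538, oats 0.02809, bell pepper 0.02128.
With no serving limits, spend the whole calories allowance on canned tuna: 494 kcal / 110 kcal × 24 g = 107.8 g.

107.8 g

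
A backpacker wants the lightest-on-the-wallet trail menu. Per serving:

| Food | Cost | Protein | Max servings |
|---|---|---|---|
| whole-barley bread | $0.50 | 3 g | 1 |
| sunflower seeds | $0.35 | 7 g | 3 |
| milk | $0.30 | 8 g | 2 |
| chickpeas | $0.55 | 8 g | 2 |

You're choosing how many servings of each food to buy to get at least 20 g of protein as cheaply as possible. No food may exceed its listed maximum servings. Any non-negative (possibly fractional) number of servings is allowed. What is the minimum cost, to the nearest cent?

$0.80

Cost per g of protein: milk $0.0375, sunflower seeds $0.0500, chickpeas $0.0688, whole-barley bread $0.1667.
Take 2 servings of milk: +16.0 g protein for $0.60 (total $0.60, still need 4.0 g).
Take 0.5714 servings of sunflower seeds: +4.0 g protein for $0.20 (total $0.80, still need 0.0 g).
Greedy by cheapest-per-g is optimal for a single linear constraint, so the minimum cost is $0.80.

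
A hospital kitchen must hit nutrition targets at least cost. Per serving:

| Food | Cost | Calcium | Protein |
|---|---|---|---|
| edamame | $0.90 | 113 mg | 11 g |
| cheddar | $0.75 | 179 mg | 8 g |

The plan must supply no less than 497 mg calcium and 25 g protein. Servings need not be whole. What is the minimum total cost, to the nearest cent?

$2.28

Minimising a linear cost over {calcium ≥ 497, protein ≥ 25, servings ≥ 0} — the optimum is at a vertex, using one or two foods.
edamame only: max(497/113, 25/11) = 4.398 servings → $3.96.
cheddar only: max(497/179, 25/8) = 3.125 servings → $2.34.
edamame + cheddar with both tight: 0.4685 servings and 2.481 servings → $2.28.
Cheapest feasible corner: $2.28.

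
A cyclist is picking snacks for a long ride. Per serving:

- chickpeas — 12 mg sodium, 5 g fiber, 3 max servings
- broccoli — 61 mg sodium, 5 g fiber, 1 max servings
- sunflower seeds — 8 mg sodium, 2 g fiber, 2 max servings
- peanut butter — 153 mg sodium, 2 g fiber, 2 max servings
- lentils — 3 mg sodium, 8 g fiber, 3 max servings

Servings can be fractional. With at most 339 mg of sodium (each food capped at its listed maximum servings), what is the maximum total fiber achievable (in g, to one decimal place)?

Fiber per mg sodium: lentils 2.667, chickpeas 0.4167, sunflower seeds 0.25, broccoli 0.08197, peanut butter 0.01307.
Take 3 servings of lentils: uses 9 mg sodium, +24.0 g fiber (running total 24.0 g).
Take 3 servings of chickpeas: uses 36 mg sodium, +15.0 g fiber (running total 39.0 g).
Take 2 servings of sunflower seeds: uses 16 mg sodium, +4.0 g fiber (running total 43.0 g).
Take 1 serving of broccoli: uses 61 mg sodium, +5.0 g fiber (running total 48.0 g).
Take 1.418 servings of peanut butter: uses 217 mg sodium, +2.8 g fiber (running total 50.8 g).
Filling greedily by fiber-per-mg sodium is optimal for one linear limit, giving 50.8 g.

50.8 g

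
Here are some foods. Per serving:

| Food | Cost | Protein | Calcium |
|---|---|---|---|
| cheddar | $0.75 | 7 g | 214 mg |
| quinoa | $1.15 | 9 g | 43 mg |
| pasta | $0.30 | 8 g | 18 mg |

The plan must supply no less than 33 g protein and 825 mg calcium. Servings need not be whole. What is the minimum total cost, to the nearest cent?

$3.08

For a min-cost LP with two ≥-constraints, a basic feasible solution has at most two positive variables.
cheddar only: max(33/7, 825/214) = 4.714 servings → $3.54.
quinoa only: max(33/9, 825/43) = 19.19 servings → $22.06.
pasta only: max(33/8, 825/18) = 45.83 servings → $13.75.
cheddar + quinoa with both tight: 3.696 servings and 0.792 servings → $3.68.
cheddar + pasta with both tight: 3.787 servings and 0.8115 servings → $3.08.
quinoa + pasta with both targets exact would need a negative amount; discard.
Cheapest feasible corner: $3.08.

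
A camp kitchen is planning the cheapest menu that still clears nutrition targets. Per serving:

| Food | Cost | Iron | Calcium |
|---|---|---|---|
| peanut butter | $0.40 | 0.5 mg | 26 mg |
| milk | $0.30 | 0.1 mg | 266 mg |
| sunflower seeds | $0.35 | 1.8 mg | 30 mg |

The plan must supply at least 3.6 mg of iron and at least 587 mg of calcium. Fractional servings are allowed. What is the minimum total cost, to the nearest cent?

$1.26

Two binding constraints pin down two serving amounts, so the optimal mix uses at most two foods. The candidates are each food alone (scaled to the tighter of iron/calcium) and each pair with both constraints tight.
peanut butter only: max(3.6/0.5, 587/26) = 22.58 servings → $9.03.
milk only: max(3.6/0.1, 587/266) = 36 servings → $10.80.
sunflower seeds only: max(3.6/1.8, 587/30) = 19.57 servings → $6.85.
peanut butter + milk with both tight: 6.893 servings and 1.533 servings → $3.22.
peanut butter + sunflower seeds with both targets exact would need a negative amount; discard.
milk + sunflower seeds with both tight: 1.994 servings and 1.889 servings → $1.26.
So the least-cost plan costs $1.26.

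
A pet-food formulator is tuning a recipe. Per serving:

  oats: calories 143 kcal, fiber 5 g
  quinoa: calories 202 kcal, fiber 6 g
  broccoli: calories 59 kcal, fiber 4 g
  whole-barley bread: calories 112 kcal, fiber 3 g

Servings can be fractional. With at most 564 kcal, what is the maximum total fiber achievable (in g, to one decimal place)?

Fiber per kcal: broccoli 0.0678, oats 0.03497, quinoa 0.0297, whole-barley bread 0.02679.
With no serving limits, spend the whole calories allowance on broccoli: 564 kcal / 59 kcal × 4 g = 38.2 g.

38.2 g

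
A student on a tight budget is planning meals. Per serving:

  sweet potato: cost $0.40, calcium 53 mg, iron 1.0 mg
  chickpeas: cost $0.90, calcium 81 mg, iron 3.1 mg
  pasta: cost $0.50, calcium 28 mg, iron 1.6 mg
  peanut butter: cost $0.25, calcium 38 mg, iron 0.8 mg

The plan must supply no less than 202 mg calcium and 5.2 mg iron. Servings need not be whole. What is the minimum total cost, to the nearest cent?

$1.58

An LP optimum is at a vertex; with two nutrient constraints at most two foods are used. Check each candidate.
sweet potato only: max(202/53, 5.2/1.0) = 5.2 servings → $2.08.
chickpeas only: max(202/81, 5.2/3.1) = 2.494 servings → $2.24.
pasta only: max(202/28, 5.2/1.6) = 7.214 servings → $3.61.
peanut butter only: max(202/38, 5.2/0.8) = 6.5 servings → $1.62.
sweet potato + chickpeas with both tight: 2.461 servings and 0.8836 servings → $1.78.
sweet potato + pasta with both tight: 3.127 servings and 1.296 servings → $1.90.
sweet potato + peanut butter: the both-tight solution has a negative serving — not a feasible corner.
chickpeas + pasta: intersection lies outside the first quadrant.
chickpeas + peanut butter with both tight: 0.6792 servings and 3.868 servings → $1.58.
pasta + peanut butter with both tight: 0.9375 servings and 4.625 servings → $1.62.
Cheapest feasible corner: $1.58.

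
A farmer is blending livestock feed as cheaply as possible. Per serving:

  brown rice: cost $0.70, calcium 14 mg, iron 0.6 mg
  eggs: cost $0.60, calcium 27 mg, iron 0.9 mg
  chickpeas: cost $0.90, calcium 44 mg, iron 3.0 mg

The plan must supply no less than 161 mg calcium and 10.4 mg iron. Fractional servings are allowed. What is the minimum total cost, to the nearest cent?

A basic optimal solution has at most two foods positive. Try each food alone and each pair with both targets met exactly.
brown rice only: max(161/14, 10.4/0.6) = 17.33 servings → $12.13.
eggs only: max(161/27, 10.4/0.9) = 11.56 servings → $6.93.
chickpeas only: max(161/44, 10.4/3.0) = 3.659 servings → $3.29.
brown rice + eggs: the both-tight solution has a negative serving — not a feasible corner.
brown rice + chickpeas with both tight: 1.628 servings and 3.141 servings → $3.97.
eggs + chickpeas with both tight: 0.6135 servings and 3.283 servings → $3.32.
So the least-cost plan costs $3.29.

$3.29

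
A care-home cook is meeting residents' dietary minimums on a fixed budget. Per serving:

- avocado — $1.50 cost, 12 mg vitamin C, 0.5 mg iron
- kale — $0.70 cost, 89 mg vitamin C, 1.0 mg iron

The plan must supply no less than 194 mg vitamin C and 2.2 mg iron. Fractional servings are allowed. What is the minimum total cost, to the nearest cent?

An LP optimum is at a vertex; with two nutrient constraints at most two foods are used. Check each candidate.
avocado only: max(194/12, 2.2/0.5) = 16.17 servings → $24.25.
kale only: max(194/89, 2.2/1.0) = 2.2 servings → $1.54.
avocado + kale with both tight: 0.05538 servings and 2.172 servings → $1.60.
Cheapest feasible corner: $1.54.

$1.54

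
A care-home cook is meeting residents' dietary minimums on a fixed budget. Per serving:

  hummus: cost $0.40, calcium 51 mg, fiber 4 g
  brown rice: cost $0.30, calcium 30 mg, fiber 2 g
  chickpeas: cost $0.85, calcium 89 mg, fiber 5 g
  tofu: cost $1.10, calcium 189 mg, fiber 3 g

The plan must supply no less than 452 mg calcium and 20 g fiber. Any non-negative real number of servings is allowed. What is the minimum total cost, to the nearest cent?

hummus only: max(452/51, 20/4) = 8.863 servings → $3.55.
brown rice only: max(452/30, 20/2) = 15.07 servings → $4.52.
chickpeas only: max(452/89, 20/5) = 5.079 servings → $4.32.
tofu only: max(452/189, 20/3) = 6.667 servings → $7.33.
hummus + brown rice: intersection lies outside the first quadrant.
hummus + chickpeas with both targets exact would need a negative amount; discard.
hummus + tofu with both tight: 4.02 servings and 1.307 servings → $3.05.
brown rice + chickpeas: the both-tight solution has a negative serving — not a feasible corner.
brown rice + tofu with both tight: 8.417 servings and 1.056 servings → $3.69.
chickpeas + tofu with both tight: 3.575 servings and 0.708 servings → $3.82.
The minimum over all feasible corners is $3.05.

$3.05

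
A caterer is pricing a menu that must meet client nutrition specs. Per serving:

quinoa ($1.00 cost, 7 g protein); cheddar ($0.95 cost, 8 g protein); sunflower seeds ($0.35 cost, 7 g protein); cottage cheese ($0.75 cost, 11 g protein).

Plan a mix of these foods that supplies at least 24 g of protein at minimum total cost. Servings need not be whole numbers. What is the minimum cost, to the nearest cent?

Cost per g of protein: sunflower seeds $0.0500, cottage cheese $0.0682, cheddar $0.1187, quinoa $0.1429.
With no serving limits, use only sunflower seeds: 24 g / 7 g = 3.429 servings × $0.35 = $1.20.

$1.20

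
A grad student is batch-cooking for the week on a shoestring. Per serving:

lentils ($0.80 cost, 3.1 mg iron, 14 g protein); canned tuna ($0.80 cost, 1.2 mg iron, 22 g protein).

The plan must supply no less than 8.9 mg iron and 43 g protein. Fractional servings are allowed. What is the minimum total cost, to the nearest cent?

$2.38

Minimising a linear cost over {iron ≥ 8.9, protein ≥ 43, servings ≥ 0} — the optimum is at a vertex, using one or two foods.
lentils only: max(8.9/3.1, 43/14) = 3.071 servings → $2.46.
canned tuna only: max(8.9/1.2, 43/22) = 7.417 servings → $5.93.
lentils + canned tuna with both tight: 2.805 servings and 0.1693 servings → $2.38.
Cheapest feasible corner: $2.38.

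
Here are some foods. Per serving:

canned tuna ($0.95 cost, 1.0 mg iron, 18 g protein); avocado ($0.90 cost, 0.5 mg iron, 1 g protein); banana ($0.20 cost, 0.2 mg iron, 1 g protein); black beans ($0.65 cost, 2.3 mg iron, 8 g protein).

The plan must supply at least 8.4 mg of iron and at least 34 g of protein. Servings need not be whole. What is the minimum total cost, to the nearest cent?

$2.59

canned tuna only: max(8.4/1.0, 34/18) = 8.4 servings → $7.98.
avocado only: max(8.4/0.5, 34/1) = 34 servings → $30.60.
banana only: max(8.4/0.2, 34/1) = 42 servings → $8.40.
black beans only: max(8.4/2.3, 34/8) = 4.25 servings → $2.76.
canned tuna + avocado with both tight: 1.075 servings and 14.65 servings → $14.21.
canned tuna + banana: the both-tight solution has a negative serving — not a feasible corner.
canned tuna + black beans with both tight: 0.3293 servings and 3.509 servings → $2.59.
avocado + banana with both tight: 5.333 servings and 28.67 servings → $10.53.
avocado + black beans: intersection lies outside the first quadrant.
banana + black beans with both tight: 15.71 servings and 2.286 servings → $4.63.
The minimum over all feasible corners is $2.59.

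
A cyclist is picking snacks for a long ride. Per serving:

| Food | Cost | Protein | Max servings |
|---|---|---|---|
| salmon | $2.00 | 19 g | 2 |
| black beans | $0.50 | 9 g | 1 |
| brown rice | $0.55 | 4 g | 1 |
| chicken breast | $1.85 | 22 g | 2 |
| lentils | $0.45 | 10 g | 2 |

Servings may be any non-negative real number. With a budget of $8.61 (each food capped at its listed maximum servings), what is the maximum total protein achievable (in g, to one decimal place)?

106.3 g

Protein per dollar: lentils 22.22, black beans 18, chicken breast 11.89, salmon 9.5, brown rice 7.273.
Take 2 servings of lentils: spends $0.90, +20.0 g protein (running total 20.0 g).
Take 1 serving of black beans: spends $0.50, +9.0 g protein (running total 29.0 g).
Take 2 servings of chicken breast: spends $3.70, +44.0 g protein (running total 73.0 g).
Take 1.755 servings of salmon: spends $3.51, +33.3 g protein (running total 106.3 g).
Greedy by best ratio exhausts the cost allowance optimally: 106.3 g.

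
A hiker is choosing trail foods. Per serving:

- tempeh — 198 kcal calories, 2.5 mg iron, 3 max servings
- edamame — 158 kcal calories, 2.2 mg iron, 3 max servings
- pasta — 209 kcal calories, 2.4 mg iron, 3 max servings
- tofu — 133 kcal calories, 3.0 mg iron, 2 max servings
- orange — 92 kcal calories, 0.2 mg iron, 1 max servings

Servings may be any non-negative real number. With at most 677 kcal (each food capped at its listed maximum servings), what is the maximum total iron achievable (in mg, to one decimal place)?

11.7 mg

Iron per kcal: tofu 0.02256, edamame 0.01392, tempeh 0.01263, pasta 0.01148, orange 0.002174.
Take 2 servings of tofu: uses 266 kcal, +6.0 mg iron (running total 6.0 mg).
Take 2.601 servings of edamame: uses 411 kcal, +5.7 mg iron (running total 11.7 mg).
Greedy by best ratio exhausts the calories allowance optimally: 11.7 mg.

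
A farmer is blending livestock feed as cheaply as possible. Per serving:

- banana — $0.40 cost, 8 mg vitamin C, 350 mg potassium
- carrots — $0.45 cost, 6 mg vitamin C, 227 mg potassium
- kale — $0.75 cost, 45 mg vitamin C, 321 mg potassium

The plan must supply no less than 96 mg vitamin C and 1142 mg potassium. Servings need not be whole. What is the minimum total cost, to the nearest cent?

A basic optimal solution has at most two foods positive. Try each food alone and each pair with both targets met exactly.
banana only: max(96/8, 1142/350) = 12 servings → $4.80.
carrots only: max(96/6, 1142/227) = 16 servings → $7.20.
kale only: max(96/45, 1142/321) = 3.558 servings → $2.67.
banana + carrots: the both-tight solution has a negative serving — not a feasible corner.
banana + kale with both tight: 1.561 servings and 1.856 servings → $2.02.
carrots + kale with both tight: 2.482 servings and 1.802 servings → $2.47.
The minimum over all feasible corners is $2.02.

$2.02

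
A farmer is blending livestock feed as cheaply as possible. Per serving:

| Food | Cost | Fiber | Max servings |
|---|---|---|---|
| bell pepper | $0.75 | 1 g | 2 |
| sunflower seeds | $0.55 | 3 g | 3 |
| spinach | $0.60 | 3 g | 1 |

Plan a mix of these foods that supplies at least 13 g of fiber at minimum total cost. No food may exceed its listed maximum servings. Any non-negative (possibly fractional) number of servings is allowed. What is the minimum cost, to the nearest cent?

$3.00

Cost per g of fiber: sunflower seeds $0.1833, spinach $0.2000, bell pepper $0.7500.
Take 3 servings of sunflower seeds: +9.0 g fiber for $1.65 (total $1.65, still need 4.0 g).
Take 1 serving of spinach: +3.0 g fiber for $0.60 (total $2.25, still need 1.0 g).
Take 1 serving of bell pepper: +1.0 g fiber for $0.75 (total $3.00, still need 0.0 g).
Greedy by cheapest-per-g is optimal for a single linear constraint, so the minimum cost is $3.00.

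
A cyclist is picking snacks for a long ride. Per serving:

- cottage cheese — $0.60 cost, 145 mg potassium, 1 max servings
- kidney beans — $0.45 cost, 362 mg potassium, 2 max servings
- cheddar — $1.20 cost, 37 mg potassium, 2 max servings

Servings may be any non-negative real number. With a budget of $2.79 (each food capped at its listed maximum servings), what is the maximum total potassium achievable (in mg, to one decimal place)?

Potassium per dollar: kidney beans 804.4, cottage cheese 241.7, cheddar 30.83.
Take 2 servings of kidney beans: spends $0.90, +724.0 mg potassium (running total 724.0 mg).
Take 1 serving of cottage cheese: spends $0.60, +145.0 mg potassium (running total 869.0 mg).
Take 1.075 servings of cheddar: spends $1.29, +39.8 mg potassium (running total 908.8 mg).
Greedy by best ratio exhausts the cost allowance optimally: 908.8 mg.

908.8 mg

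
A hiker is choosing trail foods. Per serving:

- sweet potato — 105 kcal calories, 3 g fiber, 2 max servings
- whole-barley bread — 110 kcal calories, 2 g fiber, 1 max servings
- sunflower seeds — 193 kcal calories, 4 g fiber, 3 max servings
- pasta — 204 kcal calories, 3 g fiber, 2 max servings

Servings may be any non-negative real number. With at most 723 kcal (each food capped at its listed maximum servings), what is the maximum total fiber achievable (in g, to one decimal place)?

16.6 g

Fiber per kcal: sweet potato 0.02857, sunflower seeds 0.02073, whole-barley bread 0.01818, pasta 0.01471.
Take 2 servings of sweet potato: uses 210 kcal, +6.0 g fiber (running total 6.0 g).
Take 2.658 servings of sunflower seeds: uses 513 kcal, +10.6 g fiber (running total 16.6 g).
Filling greedily by fiber-per-kcal is optimal for one linear limit, giving 16.6 g.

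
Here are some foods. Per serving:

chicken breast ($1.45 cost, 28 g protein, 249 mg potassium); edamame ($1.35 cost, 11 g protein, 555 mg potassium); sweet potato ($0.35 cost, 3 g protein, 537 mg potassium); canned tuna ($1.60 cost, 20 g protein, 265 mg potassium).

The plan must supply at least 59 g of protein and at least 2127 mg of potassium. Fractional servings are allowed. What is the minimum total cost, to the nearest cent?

Check every corner: each single food scaled to meet both minima, and each pair solved so both constraints bind.
chicken breast only: max(59/28, 2127/249) = 8.542 servings → $12.39.
edamame only: max(59/11, 2127/555) = 5.364 servings → $7.24.
sweet potato only: max(59/3, 2127/537) = 19.67 servings → $6.88.
canned tuna only: max(59/20, 2127/265) = 8.026 servings → $12.84.
chicken breast + edamame with both tight: 0.7303 servings and 3.505 servings → $5.79.
chicken breast + sweet potato with both tight: 1.771 servings and 3.14 servings → $3.67.
chicken breast + canned tuna: intersection lies outside the first quadrant.
edamame + sweet potato: intersection lies outside the first quadrant.
edamame + canned tuna with both tight: 3.287 servings and 1.142 servings → $6.26.
sweet potato + canned tuna with both tight: 2.705 servings and 2.544 servings → $5.02.
The minimum over all feasible corners is $3.67.

$3.67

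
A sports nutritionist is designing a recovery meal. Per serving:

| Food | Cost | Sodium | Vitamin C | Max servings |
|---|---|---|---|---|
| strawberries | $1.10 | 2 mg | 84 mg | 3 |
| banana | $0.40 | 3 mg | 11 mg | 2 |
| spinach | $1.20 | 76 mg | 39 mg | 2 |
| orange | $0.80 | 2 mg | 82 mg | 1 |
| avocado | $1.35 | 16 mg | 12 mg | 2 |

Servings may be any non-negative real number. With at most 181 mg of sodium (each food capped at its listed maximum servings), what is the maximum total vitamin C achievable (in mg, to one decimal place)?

449.3 mg

Vitamin C per mg sodium: strawberries 42, orange 41, banana 3.667, avocado 0.75, spinach 0.5132.
Take 3 servings of strawberries: uses 6 mg sodium, +252.0 mg vitamin C (running total 252.0 mg).
Take 1 serving of orange: uses 2 mg sodium, +82.0 mg vitamin C (running total 334.0 mg).
Take 2 servings of banana: uses 6 mg sodium, +22.0 mg vitamin C (running total 356.0 mg).
Take 2 servings of avocado: uses 32 mg sodium, +24.0 mg vitamin C (running total 380.0 mg).
Take 1.776 servings of spinach: uses 135 mg sodium, +69.3 mg vitamin C (running total 449.3 mg).
Filling greedily by vitamin C-per-mg sodium is optimal for one linear limit, giving 449.3 mg.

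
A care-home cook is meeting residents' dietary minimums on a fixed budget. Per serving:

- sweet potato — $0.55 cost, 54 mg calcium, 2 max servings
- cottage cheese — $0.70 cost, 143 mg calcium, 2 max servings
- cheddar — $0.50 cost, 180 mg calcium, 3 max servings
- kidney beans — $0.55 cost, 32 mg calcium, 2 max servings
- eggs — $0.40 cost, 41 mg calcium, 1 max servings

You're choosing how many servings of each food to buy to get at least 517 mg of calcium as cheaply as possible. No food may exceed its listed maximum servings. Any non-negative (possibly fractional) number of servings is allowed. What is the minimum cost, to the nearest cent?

Cost per mg of calcium: cheddar $0.0028, cottage cheese $0.0049, eggs $0.0098, sweet potato $0.0102, kidney beans $0.0172.
Take 2.872 servings of cheddar: +517.0 mg calcium for $1.44 (total $1.44, still need 0.0 mg).
Greedy by cheapest-per-mg is optimal for a single linear constraint, so the minimum cost is $1.44.

$1.44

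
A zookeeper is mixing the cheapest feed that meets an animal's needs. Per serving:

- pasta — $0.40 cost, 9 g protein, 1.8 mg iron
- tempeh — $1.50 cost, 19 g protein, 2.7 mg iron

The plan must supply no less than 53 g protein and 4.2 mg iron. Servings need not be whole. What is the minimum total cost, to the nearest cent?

pasta only: max(53/9, 4.2/1.8) = 5.889 servings → $2.36.
tempeh only: max(53/19, 4.2/2.7) = 2.789 servings → $4.18.
pasta + tempeh with both targets exact would need a negative amount; discard.
The minimum over all feasible corners is $2.36.

$2.36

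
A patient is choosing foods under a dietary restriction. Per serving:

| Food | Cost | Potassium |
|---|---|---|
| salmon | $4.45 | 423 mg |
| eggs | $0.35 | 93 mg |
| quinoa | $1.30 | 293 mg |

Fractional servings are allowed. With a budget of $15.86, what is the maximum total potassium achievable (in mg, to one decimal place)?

Potassium per dollar: eggs 265.7, quinoa 225.4, salmon 95.06.
With no serving limits, spend the whole cost allowance on eggs: $15.86 / $0.35 × 93 mg = 4214.2 mg.

4214.2 mg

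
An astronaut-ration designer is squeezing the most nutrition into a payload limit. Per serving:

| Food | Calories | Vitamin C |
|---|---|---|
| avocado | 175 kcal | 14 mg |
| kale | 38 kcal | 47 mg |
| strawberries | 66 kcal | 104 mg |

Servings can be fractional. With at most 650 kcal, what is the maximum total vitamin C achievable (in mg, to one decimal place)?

Vitamin C per kcal: strawberries 1.576, kale 1.237, avocado 0.08.
With no serving limits, spend the whole calories allowance on strawberries: 650 kcal / 66 kcal × 104 mg = 1024.2 mg.

1024.2 mg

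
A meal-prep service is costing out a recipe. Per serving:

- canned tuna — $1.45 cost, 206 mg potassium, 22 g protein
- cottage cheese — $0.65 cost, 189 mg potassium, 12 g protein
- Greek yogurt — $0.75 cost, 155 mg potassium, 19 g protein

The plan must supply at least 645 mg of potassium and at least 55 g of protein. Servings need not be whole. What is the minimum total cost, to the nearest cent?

For a min-cost LP with two ≥-constraints, a basic feasible solution has at most two positive variables.
canned tuna only: max(645/206, 55/22) = 3.131 servings → $4.54.
cottage cheese only: max(645/189, 55/12) = 4.583 servings → $2.98.
Greek yogurt only: max(645/155, 55/19) = 4.161 servings → $3.12.
canned tuna + cottage cheese with both tight: 1.575 servings and 1.696 servings → $3.39.
canned tuna + Greek yogurt: the both-tight solution has a negative serving — not a feasible corner.
cottage cheese + Greek yogurt with both tight: 2.155 servings and 1.534 servings → $2.55.
Cheapest feasible corner: $2.55.

$2.55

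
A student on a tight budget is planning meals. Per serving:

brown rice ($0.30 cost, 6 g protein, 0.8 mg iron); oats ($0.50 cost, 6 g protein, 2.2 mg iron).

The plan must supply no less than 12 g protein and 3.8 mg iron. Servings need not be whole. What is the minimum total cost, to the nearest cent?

Check every corner: each single food scaled to meet both minima, and each pair solved so both constraints bind.
brown rice only: max(12/6, 3.8/0.8) = 4.75 servings → $1.43.
oats only: max(12/6, 3.8/2.2) = 2 servings → $1.00.
brown rice + oats with both tight: 0.4286 servings and 1.571 servings → $0.91.
The minimum over all feasible corners is $0.91.

$0.91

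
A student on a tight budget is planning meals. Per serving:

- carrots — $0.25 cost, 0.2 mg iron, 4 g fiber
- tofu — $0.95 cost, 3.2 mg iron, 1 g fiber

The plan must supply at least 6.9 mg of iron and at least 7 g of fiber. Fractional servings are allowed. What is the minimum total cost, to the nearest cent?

Check every corner: each single food scaled to meet both minima, and each pair solved so both constraints bind.
carrots only: max(6.9/0.2, 7/4) = 34.5 servings → $8.62.
tofu only: max(6.9/3.2, 7/1) = 7 servings → $6.65.
carrots + tofu with both tight: 1.23 servings and 2.079 servings → $2.28.
The minimum over all feasible corners is $2.28.

$2.28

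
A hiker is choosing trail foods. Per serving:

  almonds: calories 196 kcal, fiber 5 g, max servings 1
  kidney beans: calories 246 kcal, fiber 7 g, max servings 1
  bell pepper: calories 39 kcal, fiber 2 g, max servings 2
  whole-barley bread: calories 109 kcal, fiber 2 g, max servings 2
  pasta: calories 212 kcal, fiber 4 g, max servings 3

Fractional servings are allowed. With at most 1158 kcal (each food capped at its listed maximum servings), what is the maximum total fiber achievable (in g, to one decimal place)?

Fiber per kcal: bell pepper 0.05128, kidney beans 0.02846, almonds 0.02551, pasta 0.01887, whole-barley bread 0.01835.
Take 2 servings of bell pepper: uses 78 kcal, +4.0 g fiber (running total 4.0 g).
Take 1 serving of kidney beans: uses 246 kcal, +7.0 g fiber (running total 11.0 g).
Take 1 serving of almonds: uses 196 kcal, +5.0 g fiber (running total 16.0 g).
Take 3 servings of pasta: uses 636 kcal, +12.0 g fiber (running total 28.0 g).
Take 0.01835 servings of whole-barley bread: uses 2 kcal, +0.0 g fiber (running total 28.0 g).
Filling greedily by fiber-per-kcal is optimal for one linear limit, giving 28.0 g.

28.0 g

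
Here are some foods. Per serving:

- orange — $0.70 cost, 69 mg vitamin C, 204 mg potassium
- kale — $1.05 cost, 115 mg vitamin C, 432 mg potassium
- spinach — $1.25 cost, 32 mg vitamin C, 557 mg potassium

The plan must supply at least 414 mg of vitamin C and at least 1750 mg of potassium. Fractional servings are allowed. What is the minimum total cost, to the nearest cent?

$4.21

A basic optimal solution has at most two foods positive. Try each food alone and each pair with both targets met exactly.
orange only: max(414/69, 1750/204) = 8.578 servings → $6.00.
kale only: max(414/115, 1750/432) = 4.051 servings → $4.25.
spinach only: max(414/32, 1750/557) = 12.94 servings → $16.17.
orange + kale with both targets exact would need a negative amount; discard.
orange + spinach with both tight: 5.472 servings and 1.138 servings → $5.25.
kale + spinach with both tight: 3.476 servings and 0.446 servings → $4.21.
Cheapest feasible corner: $4.21.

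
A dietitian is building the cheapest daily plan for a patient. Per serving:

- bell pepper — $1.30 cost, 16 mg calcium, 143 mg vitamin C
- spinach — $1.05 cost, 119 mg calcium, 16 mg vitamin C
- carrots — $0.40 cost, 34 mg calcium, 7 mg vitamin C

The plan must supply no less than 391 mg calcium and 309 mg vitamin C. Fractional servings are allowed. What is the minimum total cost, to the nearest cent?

Minimising a linear cost over {calcium ≥ 391, vitamin C ≥ 309, servings ≥ 0} — the optimum is at a vertex, using one or two foods.
bell pepper only: max(391/16, 309/143) = 24.44 servings → $31.77.
spinach only: max(391/119, 309/16) = 19.31 servings → $20.28.
carrots only: max(391/34, 309/7) = 44.14 servings → $17.66.
bell pepper + spinach with both tight: 1.821 servings and 3.041 servings → $5.56.
bell pepper + carrots with both tight: 1.636 servings and 10.73 servings → $6.42.
spinach + carrots: intersection lies outside the first quadrant.
Cheapest feasible corner: $5.56.

$5.56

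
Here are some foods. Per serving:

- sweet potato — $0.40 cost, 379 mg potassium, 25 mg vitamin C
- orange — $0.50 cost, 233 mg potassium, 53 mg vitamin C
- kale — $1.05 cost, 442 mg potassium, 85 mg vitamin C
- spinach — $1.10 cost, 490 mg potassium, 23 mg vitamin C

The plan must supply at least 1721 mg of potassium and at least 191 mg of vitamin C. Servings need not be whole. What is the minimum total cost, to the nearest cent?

$2.34

At the optimum either one food covers both requirements or two foods hit both targets exactly; no other combination can be cheaper.
sweet potato only: max(1721/379, 191/25) = 7.64 servings → $3.06.
orange only: max(1721/233, 191/53) = 7.386 servings → $3.69.
kale only: max(1721/442, 191/85) = 3.894 servings → $4.09.
spinach only: max(1721/490, 191/23) = 8.304 servings → $9.13.
sweet potato + orange with both tight: 3.275 servings and 2.059 servings → $2.34.
sweet potato + kale with both tight: 2.923 servings and 1.387 servings → $2.63.
sweet potato + spinach: the both-tight solution has a negative serving — not a feasible corner.
orange + kale: intersection lies outside the first quadrant.
orange + spinach with both tight: 2.62 servings and 2.266 servings → $3.80.
kale + spinach with both tight: 1.715 servings and 1.965 servings → $3.96.
Cheapest feasible corner: $2.34.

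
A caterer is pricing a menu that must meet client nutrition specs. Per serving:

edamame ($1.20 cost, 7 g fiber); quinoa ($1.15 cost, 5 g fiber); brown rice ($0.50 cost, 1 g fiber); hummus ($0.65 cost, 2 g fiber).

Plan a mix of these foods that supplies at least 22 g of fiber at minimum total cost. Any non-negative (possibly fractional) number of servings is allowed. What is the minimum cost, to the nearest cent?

Cost per g of fiber: edamame $0.1714, quinoa $0.2300, hummus $0.3250, brown rice $0.5000.
With no serving limits, use only edamame: 22 g / 7 g = 3.143 servings × $1.20 = $3.77.

$3.77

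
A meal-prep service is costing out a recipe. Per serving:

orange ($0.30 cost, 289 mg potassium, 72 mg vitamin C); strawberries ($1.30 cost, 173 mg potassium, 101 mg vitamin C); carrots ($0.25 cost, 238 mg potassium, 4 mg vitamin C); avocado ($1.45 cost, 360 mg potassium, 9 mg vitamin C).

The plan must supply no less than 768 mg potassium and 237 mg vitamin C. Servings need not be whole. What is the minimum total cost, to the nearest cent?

A basic optimal solution has at most two foods positive. Try each food alone and each pair with both targets met exactly.
orange only: max(768/289, 237/72) = 3.292 servings → $0.99.
strawberries only: max(768/173, 237/101) = 4.439 servings → $5.77.
carrots only: max(768/238, 237/4) = 59.25 servings → $14.81.
avocado only: max(768/360, 237/9) = 26.33 servings → $38.18.
orange + strawberries with both tight: 2.185 servings and 0.7887 servings → $1.68.
orange + carrots: the both-tight solution has a negative serving — not a feasible corner.
orange + avocado with both targets exact would need a negative amount; discard.
strawberries + carrots with both tight: 2.285 servings and 1.566 servings → $3.36.
strawberries + avocado with both tight: 2.253 servings and 1.051 servings → $4.45.
carrots + avocado: the both-tight solution has a negative serving — not a feasible corner.
So the least-cost plan costs $0.99.

$0.99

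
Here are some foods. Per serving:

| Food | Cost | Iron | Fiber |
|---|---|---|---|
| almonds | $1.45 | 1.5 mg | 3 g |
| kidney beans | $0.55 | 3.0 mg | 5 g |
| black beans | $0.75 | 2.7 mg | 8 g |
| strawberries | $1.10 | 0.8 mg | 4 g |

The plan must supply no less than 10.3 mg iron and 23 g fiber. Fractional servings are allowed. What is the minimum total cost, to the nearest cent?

$2.31

An LP optimum is at a vertex; with two nutrient constraints at most two foods are used. Check each candidate.
almonds only: max(10.3/1.5, 23/3) = 7.667 servings → $11.12.
kidney beans only: max(10.3/3.0, 23/5) = 4.6 servings → $2.53.
black beans only: max(10.3/2.7, 23/8) = 3.815 servings → $2.86.
strawberries only: max(10.3/0.8, 23/4) = 12.88 servings → $14.16.
almonds + kidney beans with both targets exact would need a negative amount; discard.
almonds + black beans with both tight: 5.205 servings and 0.9231 servings → $8.24.
almonds + strawberries with both tight: 6.333 servings and 1 serving → $10.28.
kidney beans + black beans with both tight: 1.933 servings and 1.667 servings → $2.31.
kidney beans + strawberries with both tight: 2.85 servings and 2.188 servings → $3.97.
black beans + strawberries: intersection lies outside the first quadrant.
The minimum over all feasible corners is $2.31.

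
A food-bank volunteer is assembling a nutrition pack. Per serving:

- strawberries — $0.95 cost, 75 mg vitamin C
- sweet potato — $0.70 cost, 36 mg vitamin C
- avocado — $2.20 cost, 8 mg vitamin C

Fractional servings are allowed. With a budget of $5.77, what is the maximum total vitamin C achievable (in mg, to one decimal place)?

Vitamin C per dollar: strawberries 78.95, sweet potato 51.43, avocado 3.636.
With no serving limits, spend the whole cost allowance on strawberries: $5.77 / $0.95 × 75 mg = 455.5 mg.

455.5 mg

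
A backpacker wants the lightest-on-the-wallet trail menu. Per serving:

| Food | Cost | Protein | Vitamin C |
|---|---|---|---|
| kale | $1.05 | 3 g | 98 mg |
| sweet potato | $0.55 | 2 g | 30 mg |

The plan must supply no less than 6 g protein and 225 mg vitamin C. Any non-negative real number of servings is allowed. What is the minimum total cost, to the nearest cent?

$2.41

kale only: max(6/3, 225/98) = 2.296 servings → $2.41.
sweet potato only: max(6/2, 225/30) = 7.5 servings → $4.12.
kale + sweet potato: intersection lies outside the first quadrant.
The minimum over all feasible corners is $2.41.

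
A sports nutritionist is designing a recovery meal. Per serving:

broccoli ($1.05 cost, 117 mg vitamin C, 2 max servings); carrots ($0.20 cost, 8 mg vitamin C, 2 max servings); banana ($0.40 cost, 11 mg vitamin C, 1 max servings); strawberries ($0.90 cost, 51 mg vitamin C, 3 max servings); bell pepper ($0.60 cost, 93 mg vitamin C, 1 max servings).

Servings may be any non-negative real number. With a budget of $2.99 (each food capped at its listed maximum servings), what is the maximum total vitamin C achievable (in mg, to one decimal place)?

343.4 mg

Vitamin C per dollar: bell pepper 155, broccoli 111.4, strawberries 56.67, carrots 40, banana 27.5.
Take 1 serving of bell pepper: spends $0.60, +93.0 mg vitamin C (running total 93.0 mg).
Take 2 servings of broccoli: spends $2.10, +234.0 mg vitamin C (running total 327.0 mg).
Take 0.3222 servings of strawberries: spends $0.29, +16.4 mg vitamin C (running total 343.4 mg).
Greedy by best ratio exhausts the cost allowance optimally: 343.4 mg.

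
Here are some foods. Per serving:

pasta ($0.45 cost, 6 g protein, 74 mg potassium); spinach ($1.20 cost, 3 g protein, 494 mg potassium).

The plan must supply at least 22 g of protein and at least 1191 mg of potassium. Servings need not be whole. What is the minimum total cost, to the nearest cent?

$3.61

Check every corner: each single food scaled to meet both minima, and each pair solved so both constraints bind.
pasta only: max(22/6, 1191/74) = 16.09 servings → $7.24.
spinach only: max(22/3, 1191/494) = 7.333 servings → $8.80.
pasta + spinach with both tight: 2.66 servings and 2.012 servings → $3.61.
So the least-cost plan costs $3.61.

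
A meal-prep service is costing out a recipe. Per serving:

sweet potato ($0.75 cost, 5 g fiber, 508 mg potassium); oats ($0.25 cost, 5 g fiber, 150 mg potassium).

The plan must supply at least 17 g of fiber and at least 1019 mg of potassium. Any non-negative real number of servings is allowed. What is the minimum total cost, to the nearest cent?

$1.56

With two linear requirements the optimum uses one or two foods; enumerate the corners.
sweet potato only: max(17/5, 1019/508) = 3.4 servings → $2.55.
oats only: max(17/5, 1019/150) = 6.793 servings → $1.70.
sweet potato + oats with both tight: 1.422 servings and 1.978 servings → $1.56.
Cheapest feasible corner: $1.56.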